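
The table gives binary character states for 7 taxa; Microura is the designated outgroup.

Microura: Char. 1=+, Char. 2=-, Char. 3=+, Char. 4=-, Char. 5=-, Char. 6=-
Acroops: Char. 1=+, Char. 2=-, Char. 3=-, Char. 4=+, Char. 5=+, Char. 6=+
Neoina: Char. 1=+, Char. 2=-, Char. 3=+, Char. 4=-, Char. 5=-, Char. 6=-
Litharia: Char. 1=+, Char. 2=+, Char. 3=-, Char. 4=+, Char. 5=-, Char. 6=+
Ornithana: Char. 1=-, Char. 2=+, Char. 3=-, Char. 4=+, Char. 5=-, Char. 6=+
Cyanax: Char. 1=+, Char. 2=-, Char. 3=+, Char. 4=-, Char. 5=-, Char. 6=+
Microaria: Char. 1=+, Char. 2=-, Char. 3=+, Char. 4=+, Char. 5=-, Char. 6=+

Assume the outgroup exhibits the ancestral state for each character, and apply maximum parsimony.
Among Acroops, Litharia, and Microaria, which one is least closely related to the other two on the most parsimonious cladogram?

Character polarity is set by the outgroup: the derived state is whichever differs from the outgroup's state, so for Char. 1, Char. 3 the derived state is '-', and for the remaining characters it is '+'.
Char. 1: derived state '-' in Ornithana only — an autapomorphy, so it tells us nothing about relationships among taxa.
Only Litharia and Ornithana show the derived state '+' for Char. 2, supporting them as a clade.
Char. 3: derived state '-' in Acroops, Litharia, and Ornithana only — synapomorphy for {Acroops, Litharia, Ornithana}.
Char. 4 (derived state '+') is shared by Acroops, Litharia, Microaria, and Ornithana — a synapomorphy uniting that clade.
Char. 5 (derived state '+') is unique to Acroops (autapomorphy; uninformative for grouping).
Char. 6 (derived state '+') is shared by Acroops, Cyanax, Litharia, Microaria, and Ornithana — a synapomorphy uniting that clade.
Most parsimonious ingroup topology: ((((Acroops,(Litharia,Ornithana)),Microaria),Cyanax),Neoina).
Litharia and Acroops share a more recent common ancestor with each other than either does with Microaria, so Microaria is the least closely related of the three.

Microaria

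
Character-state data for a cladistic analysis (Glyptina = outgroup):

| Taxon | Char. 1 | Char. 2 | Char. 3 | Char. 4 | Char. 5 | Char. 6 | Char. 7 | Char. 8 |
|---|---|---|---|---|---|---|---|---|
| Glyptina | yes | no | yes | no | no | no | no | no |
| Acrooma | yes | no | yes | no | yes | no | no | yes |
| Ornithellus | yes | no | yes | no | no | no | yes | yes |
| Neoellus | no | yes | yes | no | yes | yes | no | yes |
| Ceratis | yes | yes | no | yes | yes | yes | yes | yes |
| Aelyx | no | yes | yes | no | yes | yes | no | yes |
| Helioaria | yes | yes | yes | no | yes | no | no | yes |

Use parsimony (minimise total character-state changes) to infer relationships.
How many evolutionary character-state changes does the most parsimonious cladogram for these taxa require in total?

9

Character polarity is set by the outgroup: the derived state is whichever differs from the outgroup's state, so for Char. 1, Char. 3 the derived state is 'no', and for the remaining characters it is 'yes'.
Only Aelyx and Neoellus show the derived state 'no' for Char. 1, supporting them as a clade.
Only Aelyx, Ceratis, Helioaria, and Neoellus show the derived state 'yes' for Char. 2, supporting them as a clade.
Char. 3: derived state 'no' in Ceratis only — an autapomorphy, so it tells us nothing about relationships among taxa.
Char. 4: derived state 'yes' in Ceratis only — an autapomorphy, so it tells us nothing about relationships among taxa.
Char. 5: derived state 'yes' in Acrooma, Aelyx, Ceratis, Helioaria, and Neoellus only — synapomorphy for {Acrooma, Aelyx, Ceratis, Helioaria, Neoellus}.
Char. 6 (derived state 'yes') is shared by Aelyx, Ceratis, and Neoellus — a synapomorphy uniting that clade.
Char. 7 groups Ceratis and Ornithellus, which is incompatible with the clades supported by the remaining characters; treating it as convergent (homoplasy) costs fewer steps than any alternative tree.
Char. 8 (derived state 'yes') is shared by all ingroup taxa — unites the whole ingroup.
Most parsimonious ingroup topology: ((Acrooma,(((Neoellus,Aelyx),Ceratis),Helioaria)),Ornithellus).
Changes per character on this tree: Char. 1: 1; Char. 2: 1; Char. 3: 1; Char. 4: 1; Char. 5: 1; Char. 6: 1; Char. 7: 2; Char. 8: 1.
Total = 9.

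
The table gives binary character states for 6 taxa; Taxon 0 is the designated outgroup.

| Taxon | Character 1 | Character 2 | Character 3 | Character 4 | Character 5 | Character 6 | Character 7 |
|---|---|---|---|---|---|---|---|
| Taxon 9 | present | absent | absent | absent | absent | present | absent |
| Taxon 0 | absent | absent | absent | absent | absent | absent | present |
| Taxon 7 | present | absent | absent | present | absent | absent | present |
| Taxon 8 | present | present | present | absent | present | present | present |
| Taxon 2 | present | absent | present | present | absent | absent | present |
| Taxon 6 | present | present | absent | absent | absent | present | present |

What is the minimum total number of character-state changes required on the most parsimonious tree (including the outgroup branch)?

Character polarity is set by the outgroup: the derived state is whichever differs from the outgroup's state, so for Character 7 the derived state is 'absent', and for the remaining characters it is 'present'.
Character 1 (derived state 'present') is shared by all ingroup taxa — unites the whole ingroup.
Character 2 (derived state 'present') is shared by Taxon 6 and Taxon 8 — a synapomorphy uniting that clade.
Character 3 (state 'present') occurs in Taxon 2 and Taxon 8 but conflicts with the nesting implied by the other characters — most parsimoniously interpreted as homoplasy.
Character 4: derived state 'present' in Taxon 2 and Taxon 7 only — synapomorphy for {Taxon 2, Taxon 7}.
Character 5: derived state 'present' in Taxon 8 only — an autapomorphy, so it tells us nothing about relationships among taxa.
Only Taxon 6, Taxon 8, and Taxon 9 show the derived state 'present' for Character 6, supporting them as a clade.
Character 7 (derived state 'absent') is unique to Taxon 9 (autapomorphy; uninformative for grouping).
Most parsimonious ingroup topology: ((Taxon 9,(Taxon 6,Taxon 8)),(Taxon 7,Taxon 2)).
Changes per character on this tree: Character 1: 1; Character 2: 1; Character 3: 2; Character 4: 1; Character 5: 1; Character 6: 1; Character 7: 1.
Total = 8.

8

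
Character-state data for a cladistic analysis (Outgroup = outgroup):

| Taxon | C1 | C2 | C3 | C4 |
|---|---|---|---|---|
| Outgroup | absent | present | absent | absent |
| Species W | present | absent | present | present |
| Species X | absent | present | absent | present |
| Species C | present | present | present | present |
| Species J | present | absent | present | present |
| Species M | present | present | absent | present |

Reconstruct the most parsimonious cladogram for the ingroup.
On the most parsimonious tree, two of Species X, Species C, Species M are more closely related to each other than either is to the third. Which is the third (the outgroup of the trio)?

Character polarity is set by the outgroup: the derived state is whichever differs from the outgroup's state, so for C2 the derived state is 'absent', and for the remaining characters it is 'present'.
Only Species C, Species J, Species M, and Species W show the derived state 'present' for C1, supporting them as a clade.
Only Species J and Species W show the derived state 'absent' for C2, supporting them as a clade.
C3 (derived state 'present') is shared by Species C, Species J, and Species W — a synapomorphy uniting that clade.
C4 (derived state 'present') is shared by all ingroup taxa — unites the whole ingroup.
Most parsimonious ingroup topology: ((((Species W,Species J),Species C),Species M),Species X).
Species M and Species C share a more recent common ancestor with each other than either does with Species X, so Species X is the least closely related of the three.

Species X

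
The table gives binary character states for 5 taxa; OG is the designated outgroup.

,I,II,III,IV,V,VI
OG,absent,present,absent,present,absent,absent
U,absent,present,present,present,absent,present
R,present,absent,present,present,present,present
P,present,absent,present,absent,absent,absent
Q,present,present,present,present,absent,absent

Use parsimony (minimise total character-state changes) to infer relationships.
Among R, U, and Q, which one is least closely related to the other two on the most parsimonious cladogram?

Character polarity is set by the outgroup: the derived state is whichever differs from the outgroup's state, so for II, IV the derived state is 'absent', and for the remaining characters it is 'present'.
I (derived state 'present') is shared by P, Q, and R — a synapomorphy uniting that clade.
II: derived state 'absent' in P and R only — synapomorphy for {P, R}.
All ingroup taxa share the derived state 'present' for III; it defines the ingroup but does not resolve relationships within it.
IV: derived state 'absent' in P only — an autapomorphy, so it tells us nothing about relationships among taxa.
V (derived state 'present') is unique to R (autapomorphy; uninformative for grouping).
VI (state 'present') occurs in R and U but conflicts with the nesting implied by the other characters — most parsimoniously interpreted as homoplasy.
Most parsimonious ingroup topology: (U,((R,P),Q)).
Q and R share a more recent common ancestor with each other than either does with U, so U is the least closely related of the three.

U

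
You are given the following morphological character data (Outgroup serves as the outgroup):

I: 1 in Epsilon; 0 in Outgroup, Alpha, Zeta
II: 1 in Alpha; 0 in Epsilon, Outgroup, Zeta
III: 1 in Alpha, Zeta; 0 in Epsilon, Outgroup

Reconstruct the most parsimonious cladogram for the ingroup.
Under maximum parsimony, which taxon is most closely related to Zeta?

The outgroup has state '0' for every character, so '1' is the derived state throughout.
I (derived state '1') is unique to Epsilon (autapomorphy; uninformative for grouping).
II: derived state '1' in Alpha only — an autapomorphy, so it tells us nothing about relationships among taxa.
Only Alpha and Zeta show the derived state '1' for III, supporting them as a clade.
Most parsimonious ingroup topology: ((Alpha,Zeta),Epsilon).
Zeta and Alpha form a cherry on this tree, so they are sister taxa.

Alpha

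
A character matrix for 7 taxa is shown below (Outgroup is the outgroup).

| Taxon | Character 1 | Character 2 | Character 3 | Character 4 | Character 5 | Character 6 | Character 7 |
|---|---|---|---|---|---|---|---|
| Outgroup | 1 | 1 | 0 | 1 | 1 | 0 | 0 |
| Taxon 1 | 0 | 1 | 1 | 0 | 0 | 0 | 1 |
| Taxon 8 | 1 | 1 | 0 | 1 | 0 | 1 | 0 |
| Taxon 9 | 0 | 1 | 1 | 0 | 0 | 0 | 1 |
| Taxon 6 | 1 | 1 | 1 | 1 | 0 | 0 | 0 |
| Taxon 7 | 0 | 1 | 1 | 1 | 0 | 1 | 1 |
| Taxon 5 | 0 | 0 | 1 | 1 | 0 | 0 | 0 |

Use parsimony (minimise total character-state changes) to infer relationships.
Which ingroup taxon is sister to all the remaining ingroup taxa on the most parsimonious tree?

Taxon 8

Character polarity is set by the outgroup: the derived state is whichever differs from the outgroup's state, so for Character 1, Character 2, Character 4, Character 5 the derived state is '0', and for the remaining characters it is '1'.
Only Taxon 1, Taxon 5, Taxon 7, and Taxon 9 show the derived state '0' for Character 1, supporting them as a clade.
Character 2 (derived state '0') is unique to Taxon 5 (autapomorphy; uninformative for grouping).
Character 3 (derived state '1') is shared by Taxon 1, Taxon 5, Taxon 6, Taxon 7, and Taxon 9 — a synapomorphy uniting that clade.
Character 4 (derived state '0') is shared by Taxon 1 and Taxon 9 — a synapomorphy uniting that clade.
Character 5 (derived state '0') is shared by all ingroup taxa — unites the whole ingroup.
Character 6 (state '1') occurs in Taxon 7 and Taxon 8 but conflicts with the nesting implied by the other characters — most parsimoniously interpreted as homoplasy.
Character 7 (derived state '1') is shared by Taxon 1, Taxon 7, and Taxon 9 — a synapomorphy uniting that clade.
Most parsimonious ingroup topology: (((((Taxon 1,Taxon 9),Taxon 7),Taxon 5),Taxon 6),Taxon 8).
Taxon 8 is sister to the clade containing all other ingroup taxa, so it is the earliest-diverging (most basal) ingroup lineage.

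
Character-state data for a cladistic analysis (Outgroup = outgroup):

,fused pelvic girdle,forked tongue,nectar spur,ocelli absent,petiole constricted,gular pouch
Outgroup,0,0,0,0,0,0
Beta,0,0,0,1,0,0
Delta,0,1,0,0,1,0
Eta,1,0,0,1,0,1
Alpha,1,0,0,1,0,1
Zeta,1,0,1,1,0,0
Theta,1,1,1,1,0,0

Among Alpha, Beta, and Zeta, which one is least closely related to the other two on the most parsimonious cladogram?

The outgroup has state '0' for every character, so '1' is the derived state throughout.
fused pelvic girdle (derived state '1') is shared by Alpha, Eta, Theta, and Zeta — a synapomorphy uniting that clade.
forked tongue (state '1') occurs in Delta and Theta but conflicts with the nesting implied by the other characters — most parsimoniously interpreted as homoplasy.
Only Theta and Zeta show the derived state '1' for nectar spur, supporting them as a clade.
ocelli absent: derived state '1' in Alpha, Beta, Eta, Theta, and Zeta only — synapomorphy for {Alpha, Beta, Eta, Theta, Zeta}.
petiole constricted (derived state '1') is unique to Delta (autapomorphy; uninformative for grouping).
gular pouch (derived state '1') is shared by Alpha and Eta — a synapomorphy uniting that clade.
Most parsimonious ingroup topology: ((Beta,((Eta,Alpha),(Zeta,Theta))),Delta).
Zeta and Alpha share a more recent common ancestor with each other than either does with Beta, so Beta is the least closely related of the three.

Beta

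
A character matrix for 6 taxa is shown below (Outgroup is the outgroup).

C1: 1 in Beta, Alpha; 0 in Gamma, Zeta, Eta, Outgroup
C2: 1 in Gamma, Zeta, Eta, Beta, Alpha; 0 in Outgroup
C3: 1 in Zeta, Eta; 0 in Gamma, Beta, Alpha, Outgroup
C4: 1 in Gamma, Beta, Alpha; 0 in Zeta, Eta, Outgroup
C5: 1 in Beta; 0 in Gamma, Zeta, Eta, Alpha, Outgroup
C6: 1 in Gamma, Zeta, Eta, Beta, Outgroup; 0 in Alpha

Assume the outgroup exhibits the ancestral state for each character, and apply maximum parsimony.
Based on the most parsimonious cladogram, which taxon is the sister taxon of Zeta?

Eta

Character polarity is set by the outgroup: the derived state is whichever differs from the outgroup's state, so for C6 the derived state is '0', and for the remaining characters it is '1'.
Only Alpha and Beta show the derived state '1' for C1, supporting them as a clade.
C2 (derived state '1') is shared by all ingroup taxa — unites the whole ingroup.
C3 (derived state '1') is shared by Eta and Zeta — a synapomorphy uniting that clade.
Only Alpha, Beta, and Gamma show the derived state '1' for C4, supporting them as a clade.
C5: derived state '1' in Beta only — an autapomorphy, so it tells us nothing about relationships among taxa.
C6: derived state '0' in Alpha only — an autapomorphy, so it tells us nothing about relationships among taxa.
Most parsimonious ingroup topology: (((Beta,Alpha),Gamma),(Zeta,Eta)).
Zeta and Eta form a cherry on this tree, so they are sister taxa.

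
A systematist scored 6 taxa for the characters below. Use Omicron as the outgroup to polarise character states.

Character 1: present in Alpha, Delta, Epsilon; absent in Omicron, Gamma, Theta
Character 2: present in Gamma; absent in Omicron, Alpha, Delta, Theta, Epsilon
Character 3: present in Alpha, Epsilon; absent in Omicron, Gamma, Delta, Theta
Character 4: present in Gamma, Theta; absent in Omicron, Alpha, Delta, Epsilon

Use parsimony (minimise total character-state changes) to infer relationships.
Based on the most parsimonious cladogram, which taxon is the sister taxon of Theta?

The outgroup has state 'absent' for every character, so 'present' is the derived state throughout.
Character 1 (derived state 'present') is shared by Alpha, Delta, and Epsilon — a synapomorphy uniting that clade.
Character 2: derived state 'present' in Gamma only — an autapomorphy, so it tells us nothing about relationships among taxa.
Character 3: derived state 'present' in Alpha and Epsilon only — synapomorphy for {Alpha, Epsilon}.
Character 4: derived state 'present' in Gamma and Theta only — synapomorphy for {Gamma, Theta}.
Most parsimonious ingroup topology: (((Alpha,Epsilon),Delta),(Gamma,Theta)).
Theta and Gamma form a cherry on this tree, so they are sister taxa.

Gamma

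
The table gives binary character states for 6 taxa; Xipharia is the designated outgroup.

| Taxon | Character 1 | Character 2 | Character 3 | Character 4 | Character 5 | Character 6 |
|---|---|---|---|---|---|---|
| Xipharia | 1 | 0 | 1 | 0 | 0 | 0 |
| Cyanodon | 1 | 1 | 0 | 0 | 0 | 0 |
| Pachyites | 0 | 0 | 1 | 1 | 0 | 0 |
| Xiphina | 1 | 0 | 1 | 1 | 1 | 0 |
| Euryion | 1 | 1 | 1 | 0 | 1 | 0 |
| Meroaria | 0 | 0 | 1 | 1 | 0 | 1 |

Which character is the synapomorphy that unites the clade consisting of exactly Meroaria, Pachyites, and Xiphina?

Character 4

Character polarity is set by the outgroup: the derived state is whichever differs from the outgroup's state, so for Character 1, Character 3 the derived state is '0', and for the remaining characters it is '1'.
Only Meroaria and Pachyites show the derived state '0' for Character 1, supporting them as a clade.
Only Cyanodon and Euryion show the derived state '1' for Character 2, supporting them as a clade.
Character 3: derived state '0' in Cyanodon only — an autapomorphy, so it tells us nothing about relationships among taxa.
Character 4: derived state '1' in Meroaria, Pachyites, and Xiphina only — synapomorphy for {Meroaria, Pachyites, Xiphina}.
Character 5 groups Euryion and Xiphina, which is incompatible with the clades supported by the remaining characters; treating it as convergent (homoplasy) costs fewer steps than any alternative tree.
Character 6 (derived state '1') is unique to Meroaria (autapomorphy; uninformative for grouping).
Most parsimonious ingroup topology: ((Cyanodon,Euryion),((Pachyites,Meroaria),Xiphina)).
The clade {Meroaria, Pachyites, Xiphina} is supported by Character 4: its derived state '1' occurs in exactly those taxa and in no other taxon (including the outgroup).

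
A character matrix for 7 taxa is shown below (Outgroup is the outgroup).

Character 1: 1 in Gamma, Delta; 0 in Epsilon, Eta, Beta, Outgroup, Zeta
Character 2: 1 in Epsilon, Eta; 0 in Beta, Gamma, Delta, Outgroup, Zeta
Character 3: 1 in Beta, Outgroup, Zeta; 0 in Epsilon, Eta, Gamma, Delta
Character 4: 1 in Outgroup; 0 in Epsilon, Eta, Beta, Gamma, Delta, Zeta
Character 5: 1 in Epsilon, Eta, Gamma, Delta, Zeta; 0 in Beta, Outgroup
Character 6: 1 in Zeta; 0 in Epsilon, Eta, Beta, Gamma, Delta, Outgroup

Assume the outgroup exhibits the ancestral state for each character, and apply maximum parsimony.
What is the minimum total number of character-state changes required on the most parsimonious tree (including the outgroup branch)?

Character polarity is set by the outgroup: the derived state is whichever differs from the outgroup's state, so for Character 3, Character 4 the derived state is '0', and for the remaining characters it is '1'.
Character 1: derived state '1' in Delta and Gamma only — synapomorphy for {Delta, Gamma}.
Character 2 (derived state '1') is shared by Epsilon and Eta — a synapomorphy uniting that clade.
Character 3: derived state '0' in Delta, Epsilon, Eta, and Gamma only — synapomorphy for {Delta, Epsilon, Eta, Gamma}.
All ingroup taxa share the derived state '0' for Character 4; it defines the ingroup but does not resolve relationships within it.
Character 5: derived state '1' in Delta, Epsilon, Eta, Gamma, and Zeta only — synapomorphy for {Delta, Epsilon, Eta, Gamma, Zeta}.
Character 6 (derived state '1') is unique to Zeta (autapomorphy; uninformative for grouping).
Most parsimonious ingroup topology: ((((Delta,Gamma),(Epsilon,Eta)),Zeta),Beta).
Changes per character on this tree: Character 1: 1; Character 2: 1; Character 3: 1; Character 4: 1; Character 5: 1; Character 6: 1.
Total = 6.

6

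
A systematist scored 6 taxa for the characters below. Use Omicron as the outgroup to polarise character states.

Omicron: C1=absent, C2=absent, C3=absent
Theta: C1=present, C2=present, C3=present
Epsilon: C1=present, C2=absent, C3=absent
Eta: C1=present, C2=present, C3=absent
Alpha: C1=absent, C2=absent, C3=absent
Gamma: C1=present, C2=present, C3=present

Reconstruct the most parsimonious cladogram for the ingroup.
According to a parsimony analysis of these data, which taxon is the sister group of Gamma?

Theta

The outgroup has state 'absent' for every character, so 'present' is the derived state throughout.
Only Epsilon, Eta, Gamma, and Theta show the derived state 'present' for C1, supporting them as a clade.
C2 (derived state 'present') is shared by Eta, Gamma, and Theta — a synapomorphy uniting that clade.
Only Gamma and Theta show the derived state 'present' for C3, supporting them as a clade.
Most parsimonious ingroup topology: ((((Theta,Gamma),Eta),Epsilon),Alpha).
Gamma and Theta form a cherry on this tree, so they are sister taxa.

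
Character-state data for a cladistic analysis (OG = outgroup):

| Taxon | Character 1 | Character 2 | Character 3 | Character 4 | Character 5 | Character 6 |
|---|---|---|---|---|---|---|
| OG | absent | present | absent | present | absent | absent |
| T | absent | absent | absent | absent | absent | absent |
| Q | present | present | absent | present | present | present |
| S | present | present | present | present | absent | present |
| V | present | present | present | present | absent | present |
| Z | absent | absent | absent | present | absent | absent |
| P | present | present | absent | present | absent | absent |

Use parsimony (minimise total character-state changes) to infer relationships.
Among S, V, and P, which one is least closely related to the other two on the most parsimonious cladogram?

P

Character polarity is set by the outgroup: the derived state is whichever differs from the outgroup's state, so for Character 2, Character 4 the derived state is 'absent', and for the remaining characters it is 'present'.
Only P, Q, S, and V show the derived state 'present' for Character 1, supporting them as a clade.
Only T and Z show the derived state 'absent' for Character 2, supporting them as a clade.
Only S and V show the derived state 'present' for Character 3, supporting them as a clade.
Character 4 (derived state 'absent') is unique to T (autapomorphy; uninformative for grouping).
Character 5 (derived state 'present') is unique to Q (autapomorphy; uninformative for grouping).
Character 6 (derived state 'present') is shared by Q, S, and V — a synapomorphy uniting that clade.
Most parsimonious ingroup topology: ((T,Z),((Q,(S,V)),P)).
S and V share a more recent common ancestor with each other than either does with P, so P is the least closely related of the three.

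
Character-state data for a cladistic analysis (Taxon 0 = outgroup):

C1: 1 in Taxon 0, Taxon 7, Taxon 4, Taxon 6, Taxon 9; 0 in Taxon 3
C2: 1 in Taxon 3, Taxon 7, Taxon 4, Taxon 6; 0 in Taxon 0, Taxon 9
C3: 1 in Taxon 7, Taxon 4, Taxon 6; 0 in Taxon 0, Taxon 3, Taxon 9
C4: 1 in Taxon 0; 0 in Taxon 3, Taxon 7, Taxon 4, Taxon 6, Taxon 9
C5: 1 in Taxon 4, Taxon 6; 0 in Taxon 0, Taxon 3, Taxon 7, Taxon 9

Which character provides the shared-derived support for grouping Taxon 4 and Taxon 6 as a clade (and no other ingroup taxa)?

C5

Character polarity is set by the outgroup: the derived state is whichever differs from the outgroup's state, so for C1, C4 the derived state is '0', and for the remaining characters it is '1'.
C1: derived state '0' in Taxon 3 only — an autapomorphy, so it tells us nothing about relationships among taxa.
C2: derived state '1' in Taxon 3, Taxon 4, Taxon 6, and Taxon 7 only — synapomorphy for {Taxon 3, Taxon 4, Taxon 6, Taxon 7}.
C3 (derived state '1') is shared by Taxon 4, Taxon 6, and Taxon 7 — a synapomorphy uniting that clade.
C4 (derived state '0') is shared by all ingroup taxa — unites the whole ingroup.
Only Taxon 4 and Taxon 6 show the derived state '1' for C5, supporting them as a clade.
Most parsimonious ingroup topology: ((Taxon 3,(Taxon 7,(Taxon 4,Taxon 6))),Taxon 9).
The clade {Taxon 4, Taxon 6} is supported by C5: its derived state '1' occurs in exactly those taxa and in no other taxon (including the outgroup).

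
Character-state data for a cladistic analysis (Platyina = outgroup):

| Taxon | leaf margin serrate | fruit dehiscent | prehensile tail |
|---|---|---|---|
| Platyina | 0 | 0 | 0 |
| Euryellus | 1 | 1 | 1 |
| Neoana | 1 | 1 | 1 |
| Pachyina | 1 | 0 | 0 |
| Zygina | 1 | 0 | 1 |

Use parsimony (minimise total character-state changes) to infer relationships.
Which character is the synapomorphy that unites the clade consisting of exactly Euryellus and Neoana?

fruit dehiscent

The outgroup has state '0' for every character, so '1' is the derived state throughout.
All ingroup taxa share the derived state '1' for leaf margin serrate; it defines the ingroup but does not resolve relationships within it.
Only Euryellus and Neoana show the derived state '1' for fruit dehiscent, supporting them as a clade.
prehensile tail (derived state '1') is shared by Euryellus, Neoana, and Zygina — a synapomorphy uniting that clade.
Most parsimonious ingroup topology: (((Euryellus,Neoana),Zygina),Pachyina).
The clade {Euryellus, Neoana} is supported by fruit dehiscent: its derived state '1' occurs in exactly those taxa and in no other taxon (including the outgroup).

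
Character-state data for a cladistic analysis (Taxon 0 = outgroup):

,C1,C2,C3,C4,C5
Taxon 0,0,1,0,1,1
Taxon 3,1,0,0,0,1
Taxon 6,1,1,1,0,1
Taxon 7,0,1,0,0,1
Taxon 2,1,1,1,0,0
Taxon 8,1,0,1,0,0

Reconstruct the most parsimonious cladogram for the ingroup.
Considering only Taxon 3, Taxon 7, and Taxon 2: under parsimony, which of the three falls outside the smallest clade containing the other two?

Taxon 7

Character polarity is set by the outgroup: the derived state is whichever differs from the outgroup's state, so for C2, C4, C5 the derived state is '0', and for the remaining characters it is '1'.
C1 (derived state '1') is shared by Taxon 2, Taxon 3, Taxon 6, and Taxon 8 — a synapomorphy uniting that clade.
C2 groups Taxon 3 and Taxon 8, which is incompatible with the clades supported by the remaining characters; treating it as convergent (homoplasy) costs fewer steps than any alternative tree.
C3 (derived state '1') is shared by Taxon 2, Taxon 6, and Taxon 8 — a synapomorphy uniting that clade.
C4 (derived state '0') is shared by all ingroup taxa — unites the whole ingroup.
C5: derived state '0' in Taxon 2 and Taxon 8 only — synapomorphy for {Taxon 2, Taxon 8}.
Most parsimonious ingroup topology: ((Taxon 3,(Taxon 6,(Taxon 2,Taxon 8))),Taxon 7).
Taxon 2 and Taxon 3 share a more recent common ancestor with each other than either does with Taxon 7, so Taxon 7 is the least closely related of the three.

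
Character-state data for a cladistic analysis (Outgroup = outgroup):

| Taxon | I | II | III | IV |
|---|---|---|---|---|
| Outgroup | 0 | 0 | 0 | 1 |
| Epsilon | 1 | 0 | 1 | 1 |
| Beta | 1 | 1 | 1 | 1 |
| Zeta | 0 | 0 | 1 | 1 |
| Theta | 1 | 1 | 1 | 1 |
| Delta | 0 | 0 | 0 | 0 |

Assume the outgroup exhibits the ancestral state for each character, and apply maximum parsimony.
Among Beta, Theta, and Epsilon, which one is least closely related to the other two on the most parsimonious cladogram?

Character polarity is set by the outgroup: the derived state is whichever differs from the outgroup's state, so for IV the derived state is '0', and for the remaining characters it is '1'.
I: derived state '1' in Beta, Epsilon, and Theta only — synapomorphy for {Beta, Epsilon, Theta}.
II (derived state '1') is shared by Beta and Theta — a synapomorphy uniting that clade.
III: derived state '1' in Beta, Epsilon, Theta, and Zeta only — synapomorphy for {Beta, Epsilon, Theta, Zeta}.
IV (derived state '0') is unique to Delta (autapomorphy; uninformative for grouping).
Most parsimonious ingroup topology: (((Epsilon,(Beta,Theta)),Zeta),Delta).
Beta and Theta share a more recent common ancestor with each other than either does with Epsilon, so Epsilon is the least closely related of the three.

Epsilon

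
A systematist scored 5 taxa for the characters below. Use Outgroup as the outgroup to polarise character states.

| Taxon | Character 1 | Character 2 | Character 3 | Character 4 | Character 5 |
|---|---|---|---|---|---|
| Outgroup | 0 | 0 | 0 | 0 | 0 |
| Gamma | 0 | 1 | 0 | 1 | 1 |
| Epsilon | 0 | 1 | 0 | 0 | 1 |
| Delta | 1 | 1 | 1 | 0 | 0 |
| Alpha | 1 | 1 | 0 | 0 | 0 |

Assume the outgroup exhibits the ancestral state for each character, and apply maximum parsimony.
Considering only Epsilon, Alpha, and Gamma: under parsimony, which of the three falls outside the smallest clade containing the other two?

The outgroup has state '0' for every character, so '1' is the derived state throughout.
Character 1: derived state '1' in Alpha and Delta only — synapomorphy for {Alpha, Delta}.
Character 2 (derived state '1') is shared by all ingroup taxa — unites the whole ingroup.
Character 3: derived state '1' in Delta only — an autapomorphy, so it tells us nothing about relationships among taxa.
Character 4 (derived state '1') is unique to Gamma (autapomorphy; uninformative for grouping).
Character 5 (derived state '1') is shared by Epsilon and Gamma — a synapomorphy uniting that clade.
Most parsimonious ingroup topology: ((Gamma,Epsilon),(Delta,Alpha)).
Epsilon and Gamma share a more recent common ancestor with each other than either does with Alpha, so Alpha is the least closely related of the three.

Alpha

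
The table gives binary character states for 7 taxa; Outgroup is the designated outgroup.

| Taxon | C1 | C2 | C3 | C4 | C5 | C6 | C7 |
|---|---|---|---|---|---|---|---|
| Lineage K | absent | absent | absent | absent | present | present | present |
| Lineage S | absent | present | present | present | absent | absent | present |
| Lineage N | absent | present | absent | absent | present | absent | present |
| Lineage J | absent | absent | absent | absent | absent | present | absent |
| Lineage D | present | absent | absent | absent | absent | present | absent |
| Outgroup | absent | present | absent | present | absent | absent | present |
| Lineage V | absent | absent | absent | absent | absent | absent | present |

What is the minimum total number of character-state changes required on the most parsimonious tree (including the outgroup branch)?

8

Character polarity is set by the outgroup: the derived state is whichever differs from the outgroup's state, so for C2, C4, C7 the derived state is 'absent', and for the remaining characters it is 'present'.
C1: derived state 'present' in Lineage D only — an autapomorphy, so it tells us nothing about relationships among taxa.
C2: derived state 'absent' in Lineage D, Lineage J, Lineage K, and Lineage V only — synapomorphy for {Lineage D, Lineage J, Lineage K, Lineage V}.
C3 (derived state 'present') is unique to Lineage S (autapomorphy; uninformative for grouping).
Only Lineage D, Lineage J, Lineage K, Lineage N, and Lineage V show the derived state 'absent' for C4, supporting them as a clade.
C5 (state 'present') occurs in Lineage K and Lineage N but conflicts with the nesting implied by the other characters — most parsimoniously interpreted as homoplasy.
C6: derived state 'present' in Lineage D, Lineage J, and Lineage K only — synapomorphy for {Lineage D, Lineage J, Lineage K}.
C7: derived state 'absent' in Lineage D and Lineage J only — synapomorphy for {Lineage D, Lineage J}.
Most parsimonious ingroup topology: ((((Lineage K,(Lineage J,Lineage D)),Lineage V),Lineage N),Lineage S).
Changes per character on this tree: C1: 1; C2: 1; C3: 1; C4: 1; C5: 2; C6: 1; C7: 1.
Total = 8.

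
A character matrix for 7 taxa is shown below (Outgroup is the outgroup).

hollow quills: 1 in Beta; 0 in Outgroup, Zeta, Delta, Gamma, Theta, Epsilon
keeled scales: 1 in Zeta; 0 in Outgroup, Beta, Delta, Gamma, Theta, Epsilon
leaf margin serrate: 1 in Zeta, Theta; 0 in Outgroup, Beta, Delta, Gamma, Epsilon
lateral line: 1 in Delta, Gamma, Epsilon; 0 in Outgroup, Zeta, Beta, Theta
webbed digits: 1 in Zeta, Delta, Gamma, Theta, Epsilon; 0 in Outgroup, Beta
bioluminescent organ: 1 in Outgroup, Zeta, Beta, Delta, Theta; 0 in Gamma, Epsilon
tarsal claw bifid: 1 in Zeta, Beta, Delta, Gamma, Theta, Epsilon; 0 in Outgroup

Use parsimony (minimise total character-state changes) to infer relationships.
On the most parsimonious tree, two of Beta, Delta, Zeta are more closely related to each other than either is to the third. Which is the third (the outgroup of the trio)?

Beta

Character polarity is set by the outgroup: the derived state is whichever differs from the outgroup's state, so for bioluminescent organ the derived state is '0', and for the remaining characters it is '1'.
hollow quills (derived state '1') is unique to Beta (autapomorphy; uninformative for grouping).
keeled scales (derived state '1') is unique to Zeta (autapomorphy; uninformative for grouping).
leaf margin serrate: derived state '1' in Theta and Zeta only — synapomorphy for {Theta, Zeta}.
lateral line (derived state '1') is shared by Delta, Epsilon, and Gamma — a synapomorphy uniting that clade.
Only Delta, Epsilon, Gamma, Theta, and Zeta show the derived state '1' for webbed digits, supporting them as a clade.
bioluminescent organ (derived state '0') is shared by Epsilon and Gamma — a synapomorphy uniting that clade.
tarsal claw bifid (derived state '1') is shared by all ingroup taxa — unites the whole ingroup.
Most parsimonious ingroup topology: (((Zeta,Theta),(Delta,(Gamma,Epsilon))),Beta).
Delta and Zeta share a more recent common ancestor with each other than either does with Beta, so Beta is the least closely related of the three.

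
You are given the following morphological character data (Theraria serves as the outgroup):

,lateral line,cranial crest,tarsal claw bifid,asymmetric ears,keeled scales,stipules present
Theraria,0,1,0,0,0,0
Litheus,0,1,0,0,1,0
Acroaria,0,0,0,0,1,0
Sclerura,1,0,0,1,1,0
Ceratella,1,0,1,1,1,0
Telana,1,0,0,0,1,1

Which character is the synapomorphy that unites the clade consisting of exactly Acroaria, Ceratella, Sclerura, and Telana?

Character polarity is set by the outgroup: the derived state is whichever differs from the outgroup's state, so for cranial crest the derived state is '0', and for the remaining characters it is '1'.
Only Ceratella, Sclerura, and Telana show the derived state '1' for lateral line, supporting them as a clade.
cranial crest (derived state '0') is shared by Acroaria, Ceratella, Sclerura, and Telana — a synapomorphy uniting that clade.
tarsal claw bifid: derived state '1' in Ceratella only — an autapomorphy, so it tells us nothing about relationships among taxa.
Only Ceratella and Sclerura show the derived state '1' for asymmetric ears, supporting them as a clade.
keeled scales (derived state '1') is shared by all ingroup taxa — unites the whole ingroup.
stipules present: derived state '1' in Telana only — an autapomorphy, so it tells us nothing about relationships among taxa.
Most parsimonious ingroup topology: (Litheus,(Acroaria,((Sclerura,Ceratella),Telana))).
The clade {Acroaria, Ceratella, Sclerura, Telana} is supported by cranial crest: its derived state '0' occurs in exactly those taxa and in no other taxon (including the outgroup).

cranial crest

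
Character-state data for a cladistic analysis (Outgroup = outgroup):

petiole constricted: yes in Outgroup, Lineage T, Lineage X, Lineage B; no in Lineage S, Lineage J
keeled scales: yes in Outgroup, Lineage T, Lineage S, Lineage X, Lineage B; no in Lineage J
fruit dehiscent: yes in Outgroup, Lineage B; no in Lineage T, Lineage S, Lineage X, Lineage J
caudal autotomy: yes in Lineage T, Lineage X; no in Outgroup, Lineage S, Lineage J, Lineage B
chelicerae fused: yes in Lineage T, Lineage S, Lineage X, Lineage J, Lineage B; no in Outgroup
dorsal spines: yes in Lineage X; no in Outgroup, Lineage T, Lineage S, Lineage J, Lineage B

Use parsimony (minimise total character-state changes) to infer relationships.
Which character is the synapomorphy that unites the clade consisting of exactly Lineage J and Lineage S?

Character polarity is set by the outgroup: the derived state is whichever differs from the outgroup's state, so for petiole constricted, keeled scales, fruit dehiscent the derived state is 'no', and for the remaining characters it is 'yes'.
petiole constricted: derived state 'no' in Lineage J and Lineage S only — synapomorphy for {Lineage J, Lineage S}.
keeled scales (derived state 'no') is unique to Lineage J (autapomorphy; uninformative for grouping).
Only Lineage J, Lineage S, Lineage T, and Lineage X show the derived state 'no' for fruit dehiscent, supporting them as a clade.
caudal autotomy: derived state 'yes' in Lineage T and Lineage X only — synapomorphy for {Lineage T, Lineage X}.
chelicerae fused (derived state 'yes') is shared by all ingroup taxa — unites the whole ingroup.
dorsal spines (derived state 'yes') is unique to Lineage X (autapomorphy; uninformative for grouping).
Most parsimonious ingroup topology: (((Lineage T,Lineage X),(Lineage S,Lineage J)),Lineage B).
The clade {Lineage J, Lineage S} is supported by petiole constricted: its derived state 'no' occurs in exactly those taxa and in no other taxon (including the outgroup).

petiole constricted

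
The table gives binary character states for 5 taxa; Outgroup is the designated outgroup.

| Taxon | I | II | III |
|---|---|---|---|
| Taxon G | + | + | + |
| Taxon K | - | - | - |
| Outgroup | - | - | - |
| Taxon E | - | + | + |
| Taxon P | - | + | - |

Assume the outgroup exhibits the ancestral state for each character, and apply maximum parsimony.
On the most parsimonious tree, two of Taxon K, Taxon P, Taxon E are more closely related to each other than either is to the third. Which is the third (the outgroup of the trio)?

The outgroup has state '-' for every character, so '+' is the derived state throughout.
I: derived state '+' in Taxon G only — an autapomorphy, so it tells us nothing about relationships among taxa.
II (derived state '+') is shared by Taxon E, Taxon G, and Taxon P — a synapomorphy uniting that clade.
Only Taxon E and Taxon G show the derived state '+' for III, supporting them as a clade.
Most parsimonious ingroup topology: ((Taxon P,(Taxon E,Taxon G)),Taxon K).
Taxon E and Taxon P share a more recent common ancestor with each other than either does with Taxon K, so Taxon K is the least closely related of the three.

Taxon K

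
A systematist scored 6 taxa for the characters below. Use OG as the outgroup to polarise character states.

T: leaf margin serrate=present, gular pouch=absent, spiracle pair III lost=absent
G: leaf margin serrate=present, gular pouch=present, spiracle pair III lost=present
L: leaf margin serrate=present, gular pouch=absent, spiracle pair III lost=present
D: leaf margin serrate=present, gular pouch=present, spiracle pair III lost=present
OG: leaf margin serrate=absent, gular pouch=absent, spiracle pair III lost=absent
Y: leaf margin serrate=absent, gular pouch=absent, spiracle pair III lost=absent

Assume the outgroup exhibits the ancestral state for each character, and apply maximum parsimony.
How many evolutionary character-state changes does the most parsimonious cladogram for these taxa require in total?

The outgroup has state 'absent' for every character, so 'present' is the derived state throughout.
Only D, G, L, and T show the derived state 'present' for leaf margin serrate, supporting them as a clade.
Only D and G show the derived state 'present' for gular pouch, supporting them as a clade.
spiracle pair III lost: derived state 'present' in D, G, and L only — synapomorphy for {D, G, L}.
Most parsimonious ingroup topology: (((L,(D,G)),T),Y).
Changes per character on this tree: leaf margin serrate: 1; gular pouch: 1; spiracle pair III lost: 1.
Total = 3.

3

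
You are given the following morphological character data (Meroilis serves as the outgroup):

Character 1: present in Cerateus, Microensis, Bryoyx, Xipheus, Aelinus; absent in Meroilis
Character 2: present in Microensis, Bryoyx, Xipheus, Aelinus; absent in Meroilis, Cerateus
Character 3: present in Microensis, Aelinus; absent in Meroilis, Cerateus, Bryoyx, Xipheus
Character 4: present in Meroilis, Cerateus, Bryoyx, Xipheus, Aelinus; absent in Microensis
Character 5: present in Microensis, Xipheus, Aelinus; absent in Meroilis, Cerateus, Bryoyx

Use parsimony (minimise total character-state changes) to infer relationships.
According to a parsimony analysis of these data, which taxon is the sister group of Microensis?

Aelinus

Character polarity is set by the outgroup: the derived state is whichever differs from the outgroup's state, so for Character 4 the derived state is 'absent', and for the remaining characters it is 'present'.
All ingroup taxa share the derived state 'present' for Character 1; it defines the ingroup but does not resolve relationships within it.
Character 2 (derived state 'present') is shared by Aelinus, Bryoyx, Microensis, and Xipheus — a synapomorphy uniting that clade.
Character 3 (derived state 'present') is shared by Aelinus and Microensis — a synapomorphy uniting that clade.
Character 4 (derived state 'absent') is unique to Microensis (autapomorphy; uninformative for grouping).
Only Aelinus, Microensis, and Xipheus show the derived state 'present' for Character 5, supporting them as a clade.
Most parsimonious ingroup topology: (Cerateus,(((Microensis,Aelinus),Xipheus),Bryoyx)).
Microensis and Aelinus form a cherry on this tree, so they are sister taxa.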